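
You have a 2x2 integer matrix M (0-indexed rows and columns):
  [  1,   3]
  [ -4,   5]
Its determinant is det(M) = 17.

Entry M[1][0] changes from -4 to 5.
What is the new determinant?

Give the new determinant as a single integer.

det is linear in row 1: changing M[1][0] by delta changes det by delta * cofactor(1,0).
Cofactor C_10 = (-1)^(1+0) * minor(1,0) = -3
Entry delta = 5 - -4 = 9
Det delta = 9 * -3 = -27
New det = 17 + -27 = -10

Answer: -10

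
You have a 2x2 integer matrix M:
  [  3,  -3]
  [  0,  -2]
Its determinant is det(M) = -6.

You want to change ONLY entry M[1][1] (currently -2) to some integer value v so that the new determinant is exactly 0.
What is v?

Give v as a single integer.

det is linear in entry M[1][1]: det = old_det + (v - -2) * C_11
Cofactor C_11 = 3
Want det = 0: -6 + (v - -2) * 3 = 0
  (v - -2) = 6 / 3 = 2
  v = -2 + (2) = 0

Answer: 0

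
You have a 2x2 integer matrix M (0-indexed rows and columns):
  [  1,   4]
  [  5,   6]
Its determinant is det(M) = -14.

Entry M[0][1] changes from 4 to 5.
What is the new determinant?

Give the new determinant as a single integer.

Answer: -19

Derivation:
det is linear in row 0: changing M[0][1] by delta changes det by delta * cofactor(0,1).
Cofactor C_01 = (-1)^(0+1) * minor(0,1) = -5
Entry delta = 5 - 4 = 1
Det delta = 1 * -5 = -5
New det = -14 + -5 = -19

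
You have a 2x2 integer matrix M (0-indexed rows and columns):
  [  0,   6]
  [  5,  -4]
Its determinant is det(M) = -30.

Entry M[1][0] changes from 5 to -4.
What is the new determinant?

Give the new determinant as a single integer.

det is linear in row 1: changing M[1][0] by delta changes det by delta * cofactor(1,0).
Cofactor C_10 = (-1)^(1+0) * minor(1,0) = -6
Entry delta = -4 - 5 = -9
Det delta = -9 * -6 = 54
New det = -30 + 54 = 24

Answer: 24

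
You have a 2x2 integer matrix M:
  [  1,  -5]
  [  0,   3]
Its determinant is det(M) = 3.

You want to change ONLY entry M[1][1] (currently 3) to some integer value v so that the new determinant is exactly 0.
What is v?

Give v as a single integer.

Answer: 0

Derivation:
det is linear in entry M[1][1]: det = old_det + (v - 3) * C_11
Cofactor C_11 = 1
Want det = 0: 3 + (v - 3) * 1 = 0
  (v - 3) = -3 / 1 = -3
  v = 3 + (-3) = 0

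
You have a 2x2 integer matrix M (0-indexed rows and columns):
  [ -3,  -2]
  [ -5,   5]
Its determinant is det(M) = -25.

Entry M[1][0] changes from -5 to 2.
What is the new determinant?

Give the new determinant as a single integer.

det is linear in row 1: changing M[1][0] by delta changes det by delta * cofactor(1,0).
Cofactor C_10 = (-1)^(1+0) * minor(1,0) = 2
Entry delta = 2 - -5 = 7
Det delta = 7 * 2 = 14
New det = -25 + 14 = -11

Answer: -11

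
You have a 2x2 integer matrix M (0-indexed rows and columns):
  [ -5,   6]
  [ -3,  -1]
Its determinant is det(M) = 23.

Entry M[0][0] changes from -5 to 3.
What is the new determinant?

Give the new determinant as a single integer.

det is linear in row 0: changing M[0][0] by delta changes det by delta * cofactor(0,0).
Cofactor C_00 = (-1)^(0+0) * minor(0,0) = -1
Entry delta = 3 - -5 = 8
Det delta = 8 * -1 = -8
New det = 23 + -8 = 15

Answer: 15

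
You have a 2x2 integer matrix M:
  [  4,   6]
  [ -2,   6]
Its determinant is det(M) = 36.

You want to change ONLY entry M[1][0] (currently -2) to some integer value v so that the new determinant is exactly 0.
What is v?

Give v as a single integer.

Answer: 4

Derivation:
det is linear in entry M[1][0]: det = old_det + (v - -2) * C_10
Cofactor C_10 = -6
Want det = 0: 36 + (v - -2) * -6 = 0
  (v - -2) = -36 / -6 = 6
  v = -2 + (6) = 4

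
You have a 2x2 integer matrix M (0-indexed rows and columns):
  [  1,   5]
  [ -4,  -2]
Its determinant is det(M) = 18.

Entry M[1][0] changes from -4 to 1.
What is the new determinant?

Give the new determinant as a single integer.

det is linear in row 1: changing M[1][0] by delta changes det by delta * cofactor(1,0).
Cofactor C_10 = (-1)^(1+0) * minor(1,0) = -5
Entry delta = 1 - -4 = 5
Det delta = 5 * -5 = -25
New det = 18 + -25 = -7

Answer: -7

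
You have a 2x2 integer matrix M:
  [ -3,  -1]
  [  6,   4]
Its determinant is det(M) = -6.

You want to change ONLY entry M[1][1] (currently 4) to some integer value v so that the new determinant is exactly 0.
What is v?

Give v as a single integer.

Answer: 2

Derivation:
det is linear in entry M[1][1]: det = old_det + (v - 4) * C_11
Cofactor C_11 = -3
Want det = 0: -6 + (v - 4) * -3 = 0
  (v - 4) = 6 / -3 = -2
  v = 4 + (-2) = 2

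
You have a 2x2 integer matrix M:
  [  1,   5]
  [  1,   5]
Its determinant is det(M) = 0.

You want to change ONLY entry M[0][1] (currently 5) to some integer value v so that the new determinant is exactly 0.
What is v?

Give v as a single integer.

det is linear in entry M[0][1]: det = old_det + (v - 5) * C_01
Cofactor C_01 = -1
Want det = 0: 0 + (v - 5) * -1 = 0
  (v - 5) = 0 / -1 = 0
  v = 5 + (0) = 5

Answer: 5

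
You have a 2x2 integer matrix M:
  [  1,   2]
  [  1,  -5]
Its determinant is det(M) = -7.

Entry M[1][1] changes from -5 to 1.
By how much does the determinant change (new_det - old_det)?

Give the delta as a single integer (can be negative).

Cofactor C_11 = 1
Entry delta = 1 - -5 = 6
Det delta = entry_delta * cofactor = 6 * 1 = 6

Answer: 6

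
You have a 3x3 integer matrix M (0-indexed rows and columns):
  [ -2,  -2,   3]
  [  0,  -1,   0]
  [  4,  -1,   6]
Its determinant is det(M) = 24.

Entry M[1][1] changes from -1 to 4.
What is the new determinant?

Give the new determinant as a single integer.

det is linear in row 1: changing M[1][1] by delta changes det by delta * cofactor(1,1).
Cofactor C_11 = (-1)^(1+1) * minor(1,1) = -24
Entry delta = 4 - -1 = 5
Det delta = 5 * -24 = -120
New det = 24 + -120 = -96

Answer: -96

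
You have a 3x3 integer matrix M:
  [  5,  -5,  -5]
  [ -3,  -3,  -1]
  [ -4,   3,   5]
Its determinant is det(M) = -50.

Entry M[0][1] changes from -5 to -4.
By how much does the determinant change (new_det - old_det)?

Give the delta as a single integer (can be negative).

Cofactor C_01 = 19
Entry delta = -4 - -5 = 1
Det delta = entry_delta * cofactor = 1 * 19 = 19

Answer: 19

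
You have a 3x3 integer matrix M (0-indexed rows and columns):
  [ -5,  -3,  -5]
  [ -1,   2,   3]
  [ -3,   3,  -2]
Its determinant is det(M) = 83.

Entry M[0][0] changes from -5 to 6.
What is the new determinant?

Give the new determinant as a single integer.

Answer: -60

Derivation:
det is linear in row 0: changing M[0][0] by delta changes det by delta * cofactor(0,0).
Cofactor C_00 = (-1)^(0+0) * minor(0,0) = -13
Entry delta = 6 - -5 = 11
Det delta = 11 * -13 = -143
New det = 83 + -143 = -60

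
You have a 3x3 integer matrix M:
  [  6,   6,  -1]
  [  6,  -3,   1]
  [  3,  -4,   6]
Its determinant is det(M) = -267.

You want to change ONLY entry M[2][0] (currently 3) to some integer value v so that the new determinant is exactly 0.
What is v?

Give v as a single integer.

det is linear in entry M[2][0]: det = old_det + (v - 3) * C_20
Cofactor C_20 = 3
Want det = 0: -267 + (v - 3) * 3 = 0
  (v - 3) = 267 / 3 = 89
  v = 3 + (89) = 92

Answer: 92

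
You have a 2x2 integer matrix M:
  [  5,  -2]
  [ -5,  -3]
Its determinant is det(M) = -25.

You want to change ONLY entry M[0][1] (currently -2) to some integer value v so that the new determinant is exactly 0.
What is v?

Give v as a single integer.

det is linear in entry M[0][1]: det = old_det + (v - -2) * C_01
Cofactor C_01 = 5
Want det = 0: -25 + (v - -2) * 5 = 0
  (v - -2) = 25 / 5 = 5
  v = -2 + (5) = 3

Answer: 3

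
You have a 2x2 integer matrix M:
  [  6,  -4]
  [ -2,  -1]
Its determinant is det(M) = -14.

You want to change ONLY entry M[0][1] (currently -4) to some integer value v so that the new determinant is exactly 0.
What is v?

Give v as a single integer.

det is linear in entry M[0][1]: det = old_det + (v - -4) * C_01
Cofactor C_01 = 2
Want det = 0: -14 + (v - -4) * 2 = 0
  (v - -4) = 14 / 2 = 7
  v = -4 + (7) = 3

Answer: 3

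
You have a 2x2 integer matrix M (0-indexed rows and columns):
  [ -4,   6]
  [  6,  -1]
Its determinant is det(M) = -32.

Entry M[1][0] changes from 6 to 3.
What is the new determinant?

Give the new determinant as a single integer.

det is linear in row 1: changing M[1][0] by delta changes det by delta * cofactor(1,0).
Cofactor C_10 = (-1)^(1+0) * minor(1,0) = -6
Entry delta = 3 - 6 = -3
Det delta = -3 * -6 = 18
New det = -32 + 18 = -14

Answer: -14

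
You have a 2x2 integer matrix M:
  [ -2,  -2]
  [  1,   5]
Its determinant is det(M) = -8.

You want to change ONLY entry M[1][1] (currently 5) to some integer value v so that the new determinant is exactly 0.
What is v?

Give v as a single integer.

det is linear in entry M[1][1]: det = old_det + (v - 5) * C_11
Cofactor C_11 = -2
Want det = 0: -8 + (v - 5) * -2 = 0
  (v - 5) = 8 / -2 = -4
  v = 5 + (-4) = 1

Answer: 1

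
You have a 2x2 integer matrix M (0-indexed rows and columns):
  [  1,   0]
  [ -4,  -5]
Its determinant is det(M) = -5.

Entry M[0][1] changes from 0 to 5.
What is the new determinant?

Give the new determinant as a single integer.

det is linear in row 0: changing M[0][1] by delta changes det by delta * cofactor(0,1).
Cofactor C_01 = (-1)^(0+1) * minor(0,1) = 4
Entry delta = 5 - 0 = 5
Det delta = 5 * 4 = 20
New det = -5 + 20 = 15

Answer: 15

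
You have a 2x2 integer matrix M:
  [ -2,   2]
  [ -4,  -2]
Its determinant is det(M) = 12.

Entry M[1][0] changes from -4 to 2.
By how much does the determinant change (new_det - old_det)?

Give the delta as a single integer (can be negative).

Cofactor C_10 = -2
Entry delta = 2 - -4 = 6
Det delta = entry_delta * cofactor = 6 * -2 = -12

Answer: -12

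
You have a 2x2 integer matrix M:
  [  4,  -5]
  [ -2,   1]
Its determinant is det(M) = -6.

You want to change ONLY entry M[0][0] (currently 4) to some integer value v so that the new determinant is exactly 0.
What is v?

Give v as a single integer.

det is linear in entry M[0][0]: det = old_det + (v - 4) * C_00
Cofactor C_00 = 1
Want det = 0: -6 + (v - 4) * 1 = 0
  (v - 4) = 6 / 1 = 6
  v = 4 + (6) = 10

Answer: 10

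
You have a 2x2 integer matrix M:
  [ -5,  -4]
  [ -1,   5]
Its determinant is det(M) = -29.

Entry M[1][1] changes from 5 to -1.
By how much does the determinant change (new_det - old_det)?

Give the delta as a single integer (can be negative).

Cofactor C_11 = -5
Entry delta = -1 - 5 = -6
Det delta = entry_delta * cofactor = -6 * -5 = 30

Answer: 30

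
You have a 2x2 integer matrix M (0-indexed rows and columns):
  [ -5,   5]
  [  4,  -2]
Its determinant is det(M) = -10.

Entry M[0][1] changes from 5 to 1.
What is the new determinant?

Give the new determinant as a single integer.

det is linear in row 0: changing M[0][1] by delta changes det by delta * cofactor(0,1).
Cofactor C_01 = (-1)^(0+1) * minor(0,1) = -4
Entry delta = 1 - 5 = -4
Det delta = -4 * -4 = 16
New det = -10 + 16 = 6

Answer: 6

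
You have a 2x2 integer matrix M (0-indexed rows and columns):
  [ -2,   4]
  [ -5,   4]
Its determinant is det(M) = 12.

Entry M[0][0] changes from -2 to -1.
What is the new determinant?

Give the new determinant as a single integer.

det is linear in row 0: changing M[0][0] by delta changes det by delta * cofactor(0,0).
Cofactor C_00 = (-1)^(0+0) * minor(0,0) = 4
Entry delta = -1 - -2 = 1
Det delta = 1 * 4 = 4
New det = 12 + 4 = 16

Answer: 16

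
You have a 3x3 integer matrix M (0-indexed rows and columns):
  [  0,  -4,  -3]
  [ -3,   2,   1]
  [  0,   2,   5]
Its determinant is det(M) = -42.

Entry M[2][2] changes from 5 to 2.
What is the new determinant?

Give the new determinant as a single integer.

det is linear in row 2: changing M[2][2] by delta changes det by delta * cofactor(2,2).
Cofactor C_22 = (-1)^(2+2) * minor(2,2) = -12
Entry delta = 2 - 5 = -3
Det delta = -3 * -12 = 36
New det = -42 + 36 = -6

Answer: -6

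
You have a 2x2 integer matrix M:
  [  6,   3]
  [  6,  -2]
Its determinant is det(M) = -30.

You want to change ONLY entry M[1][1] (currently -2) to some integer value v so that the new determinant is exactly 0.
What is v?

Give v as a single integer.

Answer: 3

Derivation:
det is linear in entry M[1][1]: det = old_det + (v - -2) * C_11
Cofactor C_11 = 6
Want det = 0: -30 + (v - -2) * 6 = 0
  (v - -2) = 30 / 6 = 5
  v = -2 + (5) = 3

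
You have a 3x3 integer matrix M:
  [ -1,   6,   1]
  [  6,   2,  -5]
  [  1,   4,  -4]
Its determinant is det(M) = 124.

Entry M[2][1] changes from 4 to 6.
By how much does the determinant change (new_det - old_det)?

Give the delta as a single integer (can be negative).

Cofactor C_21 = 1
Entry delta = 6 - 4 = 2
Det delta = entry_delta * cofactor = 2 * 1 = 2

Answer: 2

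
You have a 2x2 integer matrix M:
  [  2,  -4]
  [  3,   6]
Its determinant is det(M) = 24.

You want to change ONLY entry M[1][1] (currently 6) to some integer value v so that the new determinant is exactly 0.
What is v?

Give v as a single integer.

Answer: -6

Derivation:
det is linear in entry M[1][1]: det = old_det + (v - 6) * C_11
Cofactor C_11 = 2
Want det = 0: 24 + (v - 6) * 2 = 0
  (v - 6) = -24 / 2 = -12
  v = 6 + (-12) = -6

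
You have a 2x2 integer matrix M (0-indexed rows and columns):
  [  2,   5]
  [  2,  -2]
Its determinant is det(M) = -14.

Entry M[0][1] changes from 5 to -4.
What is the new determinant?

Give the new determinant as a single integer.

Answer: 4

Derivation:
det is linear in row 0: changing M[0][1] by delta changes det by delta * cofactor(0,1).
Cofactor C_01 = (-1)^(0+1) * minor(0,1) = -2
Entry delta = -4 - 5 = -9
Det delta = -9 * -2 = 18
New det = -14 + 18 = 4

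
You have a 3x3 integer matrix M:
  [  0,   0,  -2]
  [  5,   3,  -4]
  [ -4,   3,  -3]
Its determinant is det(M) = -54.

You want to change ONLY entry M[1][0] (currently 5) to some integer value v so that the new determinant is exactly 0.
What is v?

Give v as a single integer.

Answer: -4

Derivation:
det is linear in entry M[1][0]: det = old_det + (v - 5) * C_10
Cofactor C_10 = -6
Want det = 0: -54 + (v - 5) * -6 = 0
  (v - 5) = 54 / -6 = -9
  v = 5 + (-9) = -4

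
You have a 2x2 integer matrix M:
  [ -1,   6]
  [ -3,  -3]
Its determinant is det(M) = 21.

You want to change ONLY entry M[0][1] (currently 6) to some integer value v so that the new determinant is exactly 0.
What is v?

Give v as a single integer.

Answer: -1

Derivation:
det is linear in entry M[0][1]: det = old_det + (v - 6) * C_01
Cofactor C_01 = 3
Want det = 0: 21 + (v - 6) * 3 = 0
  (v - 6) = -21 / 3 = -7
  v = 6 + (-7) = -1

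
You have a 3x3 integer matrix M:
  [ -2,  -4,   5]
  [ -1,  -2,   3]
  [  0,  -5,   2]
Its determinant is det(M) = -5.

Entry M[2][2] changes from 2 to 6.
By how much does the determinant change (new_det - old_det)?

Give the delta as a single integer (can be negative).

Cofactor C_22 = 0
Entry delta = 6 - 2 = 4
Det delta = entry_delta * cofactor = 4 * 0 = 0

Answer: 0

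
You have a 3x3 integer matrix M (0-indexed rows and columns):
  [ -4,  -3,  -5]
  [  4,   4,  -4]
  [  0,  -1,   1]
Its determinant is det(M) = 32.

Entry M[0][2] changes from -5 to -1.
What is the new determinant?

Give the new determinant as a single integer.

Answer: 16

Derivation:
det is linear in row 0: changing M[0][2] by delta changes det by delta * cofactor(0,2).
Cofactor C_02 = (-1)^(0+2) * minor(0,2) = -4
Entry delta = -1 - -5 = 4
Det delta = 4 * -4 = -16
New det = 32 + -16 = 16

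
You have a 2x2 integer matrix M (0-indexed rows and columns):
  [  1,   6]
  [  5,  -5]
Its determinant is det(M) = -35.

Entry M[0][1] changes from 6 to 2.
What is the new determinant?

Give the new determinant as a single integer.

det is linear in row 0: changing M[0][1] by delta changes det by delta * cofactor(0,1).
Cofactor C_01 = (-1)^(0+1) * minor(0,1) = -5
Entry delta = 2 - 6 = -4
Det delta = -4 * -5 = 20
New det = -35 + 20 = -15

Answer: -15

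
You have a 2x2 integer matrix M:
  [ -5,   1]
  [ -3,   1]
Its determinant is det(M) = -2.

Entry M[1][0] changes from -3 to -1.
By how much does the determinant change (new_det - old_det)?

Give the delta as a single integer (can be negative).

Cofactor C_10 = -1
Entry delta = -1 - -3 = 2
Det delta = entry_delta * cofactor = 2 * -1 = -2

Answer: -2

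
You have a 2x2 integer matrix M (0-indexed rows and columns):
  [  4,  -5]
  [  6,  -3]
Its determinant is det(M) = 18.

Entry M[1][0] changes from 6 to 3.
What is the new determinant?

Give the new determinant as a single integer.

det is linear in row 1: changing M[1][0] by delta changes det by delta * cofactor(1,0).
Cofactor C_10 = (-1)^(1+0) * minor(1,0) = 5
Entry delta = 3 - 6 = -3
Det delta = -3 * 5 = -15
New det = 18 + -15 = 3

Answer: 3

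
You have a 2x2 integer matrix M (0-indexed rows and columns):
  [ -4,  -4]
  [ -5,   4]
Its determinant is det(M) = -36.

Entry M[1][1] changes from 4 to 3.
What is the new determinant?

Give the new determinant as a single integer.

Answer: -32

Derivation:
det is linear in row 1: changing M[1][1] by delta changes det by delta * cofactor(1,1).
Cofactor C_11 = (-1)^(1+1) * minor(1,1) = -4
Entry delta = 3 - 4 = -1
Det delta = -1 * -4 = 4
New det = -36 + 4 = -32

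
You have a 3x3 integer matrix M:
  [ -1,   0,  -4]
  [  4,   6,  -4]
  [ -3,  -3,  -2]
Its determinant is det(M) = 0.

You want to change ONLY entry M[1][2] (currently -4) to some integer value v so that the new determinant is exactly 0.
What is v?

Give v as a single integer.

det is linear in entry M[1][2]: det = old_det + (v - -4) * C_12
Cofactor C_12 = -3
Want det = 0: 0 + (v - -4) * -3 = 0
  (v - -4) = 0 / -3 = 0
  v = -4 + (0) = -4

Answer: -4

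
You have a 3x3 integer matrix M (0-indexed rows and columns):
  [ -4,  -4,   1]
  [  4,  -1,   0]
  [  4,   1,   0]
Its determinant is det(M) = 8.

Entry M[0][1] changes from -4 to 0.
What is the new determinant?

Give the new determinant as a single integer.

Answer: 8

Derivation:
det is linear in row 0: changing M[0][1] by delta changes det by delta * cofactor(0,1).
Cofactor C_01 = (-1)^(0+1) * minor(0,1) = 0
Entry delta = 0 - -4 = 4
Det delta = 4 * 0 = 0
New det = 8 + 0 = 8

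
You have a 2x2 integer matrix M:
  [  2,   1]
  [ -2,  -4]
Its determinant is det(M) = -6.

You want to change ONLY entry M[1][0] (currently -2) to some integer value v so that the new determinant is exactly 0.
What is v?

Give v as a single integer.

det is linear in entry M[1][0]: det = old_det + (v - -2) * C_10
Cofactor C_10 = -1
Want det = 0: -6 + (v - -2) * -1 = 0
  (v - -2) = 6 / -1 = -6
  v = -2 + (-6) = -8

Answer: -8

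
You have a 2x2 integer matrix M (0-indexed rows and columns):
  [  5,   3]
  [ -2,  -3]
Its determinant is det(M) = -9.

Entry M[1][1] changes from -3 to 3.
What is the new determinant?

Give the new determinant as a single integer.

det is linear in row 1: changing M[1][1] by delta changes det by delta * cofactor(1,1).
Cofactor C_11 = (-1)^(1+1) * minor(1,1) = 5
Entry delta = 3 - -3 = 6
Det delta = 6 * 5 = 30
New det = -9 + 30 = 21

Answer: 21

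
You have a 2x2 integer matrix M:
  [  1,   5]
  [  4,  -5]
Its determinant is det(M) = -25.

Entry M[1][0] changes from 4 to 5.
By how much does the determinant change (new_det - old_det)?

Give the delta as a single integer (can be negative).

Cofactor C_10 = -5
Entry delta = 5 - 4 = 1
Det delta = entry_delta * cofactor = 1 * -5 = -5

Answer: -5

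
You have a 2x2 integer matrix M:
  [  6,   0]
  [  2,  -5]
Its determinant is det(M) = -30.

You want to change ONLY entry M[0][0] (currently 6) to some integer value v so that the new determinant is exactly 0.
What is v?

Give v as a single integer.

Answer: 0

Derivation:
det is linear in entry M[0][0]: det = old_det + (v - 6) * C_00
Cofactor C_00 = -5
Want det = 0: -30 + (v - 6) * -5 = 0
  (v - 6) = 30 / -5 = -6
  v = 6 + (-6) = 0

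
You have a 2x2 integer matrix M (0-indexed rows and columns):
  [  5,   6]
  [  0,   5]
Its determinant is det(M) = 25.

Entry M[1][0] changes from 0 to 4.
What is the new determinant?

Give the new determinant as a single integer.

Answer: 1

Derivation:
det is linear in row 1: changing M[1][0] by delta changes det by delta * cofactor(1,0).
Cofactor C_10 = (-1)^(1+0) * minor(1,0) = -6
Entry delta = 4 - 0 = 4
Det delta = 4 * -6 = -24
New det = 25 + -24 = 1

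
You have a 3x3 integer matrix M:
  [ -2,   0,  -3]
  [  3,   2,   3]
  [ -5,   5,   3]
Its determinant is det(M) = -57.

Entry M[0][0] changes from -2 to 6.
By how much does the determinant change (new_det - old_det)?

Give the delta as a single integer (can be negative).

Cofactor C_00 = -9
Entry delta = 6 - -2 = 8
Det delta = entry_delta * cofactor = 8 * -9 = -72

Answer: -72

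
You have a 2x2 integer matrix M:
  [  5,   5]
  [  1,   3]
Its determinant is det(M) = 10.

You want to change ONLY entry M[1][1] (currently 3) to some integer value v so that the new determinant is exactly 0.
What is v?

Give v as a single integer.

det is linear in entry M[1][1]: det = old_det + (v - 3) * C_11
Cofactor C_11 = 5
Want det = 0: 10 + (v - 3) * 5 = 0
  (v - 3) = -10 / 5 = -2
  v = 3 + (-2) = 1

Answer: 1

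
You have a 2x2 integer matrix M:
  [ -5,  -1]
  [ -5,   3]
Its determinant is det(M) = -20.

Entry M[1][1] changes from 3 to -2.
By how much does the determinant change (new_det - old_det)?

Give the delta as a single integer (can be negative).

Answer: 25

Derivation:
Cofactor C_11 = -5
Entry delta = -2 - 3 = -5
Det delta = entry_delta * cofactor = -5 * -5 = 25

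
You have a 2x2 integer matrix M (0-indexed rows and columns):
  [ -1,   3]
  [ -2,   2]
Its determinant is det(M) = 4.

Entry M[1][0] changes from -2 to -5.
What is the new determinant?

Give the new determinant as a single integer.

det is linear in row 1: changing M[1][0] by delta changes det by delta * cofactor(1,0).
Cofactor C_10 = (-1)^(1+0) * minor(1,0) = -3
Entry delta = -5 - -2 = -3
Det delta = -3 * -3 = 9
New det = 4 + 9 = 13

Answer: 13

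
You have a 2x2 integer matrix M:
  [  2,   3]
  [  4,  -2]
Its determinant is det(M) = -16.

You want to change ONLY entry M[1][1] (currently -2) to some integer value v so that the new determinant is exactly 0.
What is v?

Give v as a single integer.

det is linear in entry M[1][1]: det = old_det + (v - -2) * C_11
Cofactor C_11 = 2
Want det = 0: -16 + (v - -2) * 2 = 0
  (v - -2) = 16 / 2 = 8
  v = -2 + (8) = 6

Answer: 6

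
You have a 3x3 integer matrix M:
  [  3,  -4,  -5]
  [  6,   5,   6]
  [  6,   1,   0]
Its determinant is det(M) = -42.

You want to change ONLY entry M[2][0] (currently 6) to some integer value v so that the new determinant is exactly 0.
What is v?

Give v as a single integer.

det is linear in entry M[2][0]: det = old_det + (v - 6) * C_20
Cofactor C_20 = 1
Want det = 0: -42 + (v - 6) * 1 = 0
  (v - 6) = 42 / 1 = 42
  v = 6 + (42) = 48

Answer: 48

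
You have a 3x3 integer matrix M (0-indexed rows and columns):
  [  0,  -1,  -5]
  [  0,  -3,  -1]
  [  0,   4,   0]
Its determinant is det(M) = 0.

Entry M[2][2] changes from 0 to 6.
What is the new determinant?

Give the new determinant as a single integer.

det is linear in row 2: changing M[2][2] by delta changes det by delta * cofactor(2,2).
Cofactor C_22 = (-1)^(2+2) * minor(2,2) = 0
Entry delta = 6 - 0 = 6
Det delta = 6 * 0 = 0
New det = 0 + 0 = 0

Answer: 0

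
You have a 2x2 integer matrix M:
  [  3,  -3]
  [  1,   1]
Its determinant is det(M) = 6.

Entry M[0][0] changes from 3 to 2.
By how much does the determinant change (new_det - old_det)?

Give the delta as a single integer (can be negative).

Answer: -1

Derivation:
Cofactor C_00 = 1
Entry delta = 2 - 3 = -1
Det delta = entry_delta * cofactor = -1 * 1 = -1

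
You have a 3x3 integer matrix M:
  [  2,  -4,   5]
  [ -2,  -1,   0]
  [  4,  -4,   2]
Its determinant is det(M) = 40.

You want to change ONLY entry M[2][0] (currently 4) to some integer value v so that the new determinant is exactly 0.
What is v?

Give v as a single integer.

Answer: -4

Derivation:
det is linear in entry M[2][0]: det = old_det + (v - 4) * C_20
Cofactor C_20 = 5
Want det = 0: 40 + (v - 4) * 5 = 0
  (v - 4) = -40 / 5 = -8
  v = 4 + (-8) = -4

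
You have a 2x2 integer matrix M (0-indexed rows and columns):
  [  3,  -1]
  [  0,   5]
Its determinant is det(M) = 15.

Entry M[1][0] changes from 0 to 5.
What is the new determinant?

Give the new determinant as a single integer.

det is linear in row 1: changing M[1][0] by delta changes det by delta * cofactor(1,0).
Cofactor C_10 = (-1)^(1+0) * minor(1,0) = 1
Entry delta = 5 - 0 = 5
Det delta = 5 * 1 = 5
New det = 15 + 5 = 20

Answer: 20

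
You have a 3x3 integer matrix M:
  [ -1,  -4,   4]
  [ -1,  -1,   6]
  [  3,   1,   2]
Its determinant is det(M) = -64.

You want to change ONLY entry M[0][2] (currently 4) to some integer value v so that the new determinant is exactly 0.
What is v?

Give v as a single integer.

Answer: 36

Derivation:
det is linear in entry M[0][2]: det = old_det + (v - 4) * C_02
Cofactor C_02 = 2
Want det = 0: -64 + (v - 4) * 2 = 0
  (v - 4) = 64 / 2 = 32
  v = 4 + (32) = 36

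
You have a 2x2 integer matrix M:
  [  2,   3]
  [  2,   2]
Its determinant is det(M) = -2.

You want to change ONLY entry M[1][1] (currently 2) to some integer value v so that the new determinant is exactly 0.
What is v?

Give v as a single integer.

Answer: 3

Derivation:
det is linear in entry M[1][1]: det = old_det + (v - 2) * C_11
Cofactor C_11 = 2
Want det = 0: -2 + (v - 2) * 2 = 0
  (v - 2) = 2 / 2 = 1
  v = 2 + (1) = 3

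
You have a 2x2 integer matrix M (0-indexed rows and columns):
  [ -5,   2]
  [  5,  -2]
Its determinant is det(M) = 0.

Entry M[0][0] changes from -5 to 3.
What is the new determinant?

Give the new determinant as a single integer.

Answer: -16

Derivation:
det is linear in row 0: changing M[0][0] by delta changes det by delta * cofactor(0,0).
Cofactor C_00 = (-1)^(0+0) * minor(0,0) = -2
Entry delta = 3 - -5 = 8
Det delta = 8 * -2 = -16
New det = 0 + -16 = -16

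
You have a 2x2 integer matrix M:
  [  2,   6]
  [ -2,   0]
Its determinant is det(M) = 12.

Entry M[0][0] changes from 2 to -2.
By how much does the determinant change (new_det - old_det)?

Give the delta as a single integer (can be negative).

Cofactor C_00 = 0
Entry delta = -2 - 2 = -4
Det delta = entry_delta * cofactor = -4 * 0 = 0

Answer: 0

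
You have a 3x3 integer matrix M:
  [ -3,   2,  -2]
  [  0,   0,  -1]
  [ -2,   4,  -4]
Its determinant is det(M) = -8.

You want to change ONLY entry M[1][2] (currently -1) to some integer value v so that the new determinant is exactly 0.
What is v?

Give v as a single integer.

Answer: 0

Derivation:
det is linear in entry M[1][2]: det = old_det + (v - -1) * C_12
Cofactor C_12 = 8
Want det = 0: -8 + (v - -1) * 8 = 0
  (v - -1) = 8 / 8 = 1
  v = -1 + (1) = 0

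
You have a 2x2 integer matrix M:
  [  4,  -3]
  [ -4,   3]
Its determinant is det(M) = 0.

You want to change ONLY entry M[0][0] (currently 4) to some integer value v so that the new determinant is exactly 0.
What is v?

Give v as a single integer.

Answer: 4

Derivation:
det is linear in entry M[0][0]: det = old_det + (v - 4) * C_00
Cofactor C_00 = 3
Want det = 0: 0 + (v - 4) * 3 = 0
  (v - 4) = 0 / 3 = 0
  v = 4 + (0) = 4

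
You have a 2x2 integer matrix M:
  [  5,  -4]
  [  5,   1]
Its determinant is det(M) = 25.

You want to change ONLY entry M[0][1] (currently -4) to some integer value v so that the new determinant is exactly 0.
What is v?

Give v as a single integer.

Answer: 1

Derivation:
det is linear in entry M[0][1]: det = old_det + (v - -4) * C_01
Cofactor C_01 = -5
Want det = 0: 25 + (v - -4) * -5 = 0
  (v - -4) = -25 / -5 = 5
  v = -4 + (5) = 1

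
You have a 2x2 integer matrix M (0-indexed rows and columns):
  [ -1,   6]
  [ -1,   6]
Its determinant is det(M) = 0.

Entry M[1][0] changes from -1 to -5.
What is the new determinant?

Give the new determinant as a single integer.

det is linear in row 1: changing M[1][0] by delta changes det by delta * cofactor(1,0).
Cofactor C_10 = (-1)^(1+0) * minor(1,0) = -6
Entry delta = -5 - -1 = -4
Det delta = -4 * -6 = 24
New det = 0 + 24 = 24

Answer: 24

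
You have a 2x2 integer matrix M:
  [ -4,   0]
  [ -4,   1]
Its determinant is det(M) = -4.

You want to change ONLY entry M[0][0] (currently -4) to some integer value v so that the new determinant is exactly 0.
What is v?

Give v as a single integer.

det is linear in entry M[0][0]: det = old_det + (v - -4) * C_00
Cofactor C_00 = 1
Want det = 0: -4 + (v - -4) * 1 = 0
  (v - -4) = 4 / 1 = 4
  v = -4 + (4) = 0

Answer: 0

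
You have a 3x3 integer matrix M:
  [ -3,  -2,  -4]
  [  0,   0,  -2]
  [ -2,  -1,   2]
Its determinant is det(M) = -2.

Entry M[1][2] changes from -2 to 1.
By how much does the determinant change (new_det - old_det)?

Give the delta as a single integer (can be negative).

Cofactor C_12 = 1
Entry delta = 1 - -2 = 3
Det delta = entry_delta * cofactor = 3 * 1 = 3

Answer: 3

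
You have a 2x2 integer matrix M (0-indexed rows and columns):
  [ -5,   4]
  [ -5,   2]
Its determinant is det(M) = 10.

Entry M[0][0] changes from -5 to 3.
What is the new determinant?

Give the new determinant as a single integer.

Answer: 26

Derivation:
det is linear in row 0: changing M[0][0] by delta changes det by delta * cofactor(0,0).
Cofactor C_00 = (-1)^(0+0) * minor(0,0) = 2
Entry delta = 3 - -5 = 8
Det delta = 8 * 2 = 16
New det = 10 + 16 = 26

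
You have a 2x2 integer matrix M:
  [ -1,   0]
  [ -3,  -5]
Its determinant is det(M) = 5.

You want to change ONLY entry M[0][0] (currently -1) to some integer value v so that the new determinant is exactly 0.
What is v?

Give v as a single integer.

det is linear in entry M[0][0]: det = old_det + (v - -1) * C_00
Cofactor C_00 = -5
Want det = 0: 5 + (v - -1) * -5 = 0
  (v - -1) = -5 / -5 = 1
  v = -1 + (1) = 0

Answer: 0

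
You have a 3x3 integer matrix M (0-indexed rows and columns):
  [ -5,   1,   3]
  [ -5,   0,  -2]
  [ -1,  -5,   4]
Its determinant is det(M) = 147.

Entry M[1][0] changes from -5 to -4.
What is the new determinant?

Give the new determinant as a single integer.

Answer: 128

Derivation:
det is linear in row 1: changing M[1][0] by delta changes det by delta * cofactor(1,0).
Cofactor C_10 = (-1)^(1+0) * minor(1,0) = -19
Entry delta = -4 - -5 = 1
Det delta = 1 * -19 = -19
New det = 147 + -19 = 128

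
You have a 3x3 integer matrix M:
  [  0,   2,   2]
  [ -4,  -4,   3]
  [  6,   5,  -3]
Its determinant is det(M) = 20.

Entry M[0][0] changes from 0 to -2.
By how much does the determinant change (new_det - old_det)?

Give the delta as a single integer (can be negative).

Cofactor C_00 = -3
Entry delta = -2 - 0 = -2
Det delta = entry_delta * cofactor = -2 * -3 = 6

Answer: 6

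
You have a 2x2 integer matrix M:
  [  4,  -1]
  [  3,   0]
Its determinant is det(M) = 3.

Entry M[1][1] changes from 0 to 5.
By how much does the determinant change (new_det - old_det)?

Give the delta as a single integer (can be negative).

Cofactor C_11 = 4
Entry delta = 5 - 0 = 5
Det delta = entry_delta * cofactor = 5 * 4 = 20

Answer: 20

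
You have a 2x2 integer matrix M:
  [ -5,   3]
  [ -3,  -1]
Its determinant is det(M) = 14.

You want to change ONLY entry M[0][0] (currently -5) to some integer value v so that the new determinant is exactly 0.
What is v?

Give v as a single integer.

Answer: 9

Derivation:
det is linear in entry M[0][0]: det = old_det + (v - -5) * C_00
Cofactor C_00 = -1
Want det = 0: 14 + (v - -5) * -1 = 0
  (v - -5) = -14 / -1 = 14
  v = -5 + (14) = 9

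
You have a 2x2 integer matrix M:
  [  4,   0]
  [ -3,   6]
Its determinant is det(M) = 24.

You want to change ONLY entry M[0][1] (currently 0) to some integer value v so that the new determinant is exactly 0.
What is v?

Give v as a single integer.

det is linear in entry M[0][1]: det = old_det + (v - 0) * C_01
Cofactor C_01 = 3
Want det = 0: 24 + (v - 0) * 3 = 0
  (v - 0) = -24 / 3 = -8
  v = 0 + (-8) = -8

Answer: -8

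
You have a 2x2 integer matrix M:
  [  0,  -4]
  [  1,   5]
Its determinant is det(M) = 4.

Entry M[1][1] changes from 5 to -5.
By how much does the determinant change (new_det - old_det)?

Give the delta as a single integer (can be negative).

Answer: 0

Derivation:
Cofactor C_11 = 0
Entry delta = -5 - 5 = -10
Det delta = entry_delta * cofactor = -10 * 0 = 0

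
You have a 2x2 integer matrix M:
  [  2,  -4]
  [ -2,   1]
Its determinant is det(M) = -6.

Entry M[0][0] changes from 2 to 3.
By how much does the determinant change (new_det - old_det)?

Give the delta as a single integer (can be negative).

Answer: 1

Derivation:
Cofactor C_00 = 1
Entry delta = 3 - 2 = 1
Det delta = entry_delta * cofactor = 1 * 1 = 1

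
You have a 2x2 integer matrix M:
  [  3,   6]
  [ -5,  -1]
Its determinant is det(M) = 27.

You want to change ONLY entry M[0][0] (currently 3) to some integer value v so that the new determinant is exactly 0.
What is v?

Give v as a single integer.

Answer: 30

Derivation:
det is linear in entry M[0][0]: det = old_det + (v - 3) * C_00
Cofactor C_00 = -1
Want det = 0: 27 + (v - 3) * -1 = 0
  (v - 3) = -27 / -1 = 27
  v = 3 + (27) = 30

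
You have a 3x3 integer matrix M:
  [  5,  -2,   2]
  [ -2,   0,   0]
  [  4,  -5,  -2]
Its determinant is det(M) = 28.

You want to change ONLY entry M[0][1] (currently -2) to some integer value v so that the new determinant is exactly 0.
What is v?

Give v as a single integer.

det is linear in entry M[0][1]: det = old_det + (v - -2) * C_01
Cofactor C_01 = -4
Want det = 0: 28 + (v - -2) * -4 = 0
  (v - -2) = -28 / -4 = 7
  v = -2 + (7) = 5

Answer: 5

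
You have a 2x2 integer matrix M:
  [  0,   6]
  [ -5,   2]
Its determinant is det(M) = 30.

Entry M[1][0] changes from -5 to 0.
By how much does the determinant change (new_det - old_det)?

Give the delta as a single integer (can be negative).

Answer: -30

Derivation:
Cofactor C_10 = -6
Entry delta = 0 - -5 = 5
Det delta = entry_delta * cofactor = 5 * -6 = -30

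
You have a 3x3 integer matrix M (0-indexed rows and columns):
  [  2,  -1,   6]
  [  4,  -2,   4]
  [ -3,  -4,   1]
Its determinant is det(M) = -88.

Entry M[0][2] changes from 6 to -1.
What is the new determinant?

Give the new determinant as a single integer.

det is linear in row 0: changing M[0][2] by delta changes det by delta * cofactor(0,2).
Cofactor C_02 = (-1)^(0+2) * minor(0,2) = -22
Entry delta = -1 - 6 = -7
Det delta = -7 * -22 = 154
New det = -88 + 154 = 66

Answer: 66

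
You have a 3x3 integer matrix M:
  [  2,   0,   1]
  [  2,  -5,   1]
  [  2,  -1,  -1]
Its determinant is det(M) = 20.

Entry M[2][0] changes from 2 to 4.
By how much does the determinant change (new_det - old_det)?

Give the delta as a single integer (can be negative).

Cofactor C_20 = 5
Entry delta = 4 - 2 = 2
Det delta = entry_delta * cofactor = 2 * 5 = 10

Answer: 10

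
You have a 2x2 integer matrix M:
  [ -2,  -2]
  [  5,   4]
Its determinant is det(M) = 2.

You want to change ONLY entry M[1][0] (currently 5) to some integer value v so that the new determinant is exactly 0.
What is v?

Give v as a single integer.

Answer: 4

Derivation:
det is linear in entry M[1][0]: det = old_det + (v - 5) * C_10
Cofactor C_10 = 2
Want det = 0: 2 + (v - 5) * 2 = 0
  (v - 5) = -2 / 2 = -1
  v = 5 + (-1) = 4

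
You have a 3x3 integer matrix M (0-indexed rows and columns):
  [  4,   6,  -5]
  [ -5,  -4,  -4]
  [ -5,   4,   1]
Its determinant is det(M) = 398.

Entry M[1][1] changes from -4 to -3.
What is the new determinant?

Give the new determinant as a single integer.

Answer: 377

Derivation:
det is linear in row 1: changing M[1][1] by delta changes det by delta * cofactor(1,1).
Cofactor C_11 = (-1)^(1+1) * minor(1,1) = -21
Entry delta = -3 - -4 = 1
Det delta = 1 * -21 = -21
New det = 398 + -21 = 377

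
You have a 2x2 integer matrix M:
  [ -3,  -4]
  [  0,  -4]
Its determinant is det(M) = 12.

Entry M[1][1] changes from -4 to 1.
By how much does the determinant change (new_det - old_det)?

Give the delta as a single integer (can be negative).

Cofactor C_11 = -3
Entry delta = 1 - -4 = 5
Det delta = entry_delta * cofactor = 5 * -3 = -15

Answer: -15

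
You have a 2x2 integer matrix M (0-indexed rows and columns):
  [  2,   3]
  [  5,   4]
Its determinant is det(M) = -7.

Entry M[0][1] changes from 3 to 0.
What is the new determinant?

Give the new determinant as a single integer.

Answer: 8

Derivation:
det is linear in row 0: changing M[0][1] by delta changes det by delta * cofactor(0,1).
Cofactor C_01 = (-1)^(0+1) * minor(0,1) = -5
Entry delta = 0 - 3 = -3
Det delta = -3 * -5 = 15
New det = -7 + 15 = 8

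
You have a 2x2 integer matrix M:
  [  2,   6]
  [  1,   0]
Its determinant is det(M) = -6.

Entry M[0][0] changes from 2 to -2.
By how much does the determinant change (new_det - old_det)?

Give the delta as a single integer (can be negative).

Answer: 0

Derivation:
Cofactor C_00 = 0
Entry delta = -2 - 2 = -4
Det delta = entry_delta * cofactor = -4 * 0 = 0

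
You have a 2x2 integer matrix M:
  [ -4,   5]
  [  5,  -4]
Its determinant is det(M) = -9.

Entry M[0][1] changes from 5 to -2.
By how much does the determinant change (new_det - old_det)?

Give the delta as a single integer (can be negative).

Answer: 35

Derivation:
Cofactor C_01 = -5
Entry delta = -2 - 5 = -7
Det delta = entry_delta * cofactor = -7 * -5 = 35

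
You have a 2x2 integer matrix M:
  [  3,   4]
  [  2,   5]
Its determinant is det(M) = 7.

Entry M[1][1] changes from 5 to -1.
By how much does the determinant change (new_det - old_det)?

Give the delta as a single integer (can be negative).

Answer: -18

Derivation:
Cofactor C_11 = 3
Entry delta = -1 - 5 = -6
Det delta = entry_delta * cofactor = -6 * 3 = -18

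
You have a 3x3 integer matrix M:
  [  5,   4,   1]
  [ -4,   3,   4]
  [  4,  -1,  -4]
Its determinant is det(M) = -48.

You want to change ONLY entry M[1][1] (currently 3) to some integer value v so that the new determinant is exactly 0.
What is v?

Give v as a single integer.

det is linear in entry M[1][1]: det = old_det + (v - 3) * C_11
Cofactor C_11 = -24
Want det = 0: -48 + (v - 3) * -24 = 0
  (v - 3) = 48 / -24 = -2
  v = 3 + (-2) = 1

Answer: 1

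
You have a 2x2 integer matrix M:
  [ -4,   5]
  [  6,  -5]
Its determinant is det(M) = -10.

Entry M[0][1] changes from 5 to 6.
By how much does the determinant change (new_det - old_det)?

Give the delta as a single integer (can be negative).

Answer: -6

Derivation:
Cofactor C_01 = -6
Entry delta = 6 - 5 = 1
Det delta = entry_delta * cofactor = 1 * -6 = -6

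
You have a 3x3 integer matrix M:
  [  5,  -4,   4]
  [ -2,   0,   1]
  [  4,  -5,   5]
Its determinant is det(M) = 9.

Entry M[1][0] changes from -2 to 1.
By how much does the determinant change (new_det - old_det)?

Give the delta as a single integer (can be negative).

Cofactor C_10 = 0
Entry delta = 1 - -2 = 3
Det delta = entry_delta * cofactor = 3 * 0 = 0

Answer: 0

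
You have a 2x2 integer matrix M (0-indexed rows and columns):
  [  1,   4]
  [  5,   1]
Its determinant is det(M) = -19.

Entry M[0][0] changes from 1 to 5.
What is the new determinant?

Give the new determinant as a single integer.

Answer: -15

Derivation:
det is linear in row 0: changing M[0][0] by delta changes det by delta * cofactor(0,0).
Cofactor C_00 = (-1)^(0+0) * minor(0,0) = 1
Entry delta = 5 - 1 = 4
Det delta = 4 * 1 = 4
New det = -19 + 4 = -15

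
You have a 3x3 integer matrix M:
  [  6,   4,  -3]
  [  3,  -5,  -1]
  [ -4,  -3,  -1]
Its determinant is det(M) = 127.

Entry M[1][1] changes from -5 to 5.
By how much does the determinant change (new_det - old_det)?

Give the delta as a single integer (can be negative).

Answer: -180

Derivation:
Cofactor C_11 = -18
Entry delta = 5 - -5 = 10
Det delta = entry_delta * cofactor = 10 * -18 = -180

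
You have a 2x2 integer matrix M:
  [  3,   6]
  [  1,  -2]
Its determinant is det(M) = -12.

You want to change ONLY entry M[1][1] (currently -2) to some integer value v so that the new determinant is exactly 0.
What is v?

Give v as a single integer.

Answer: 2

Derivation:
det is linear in entry M[1][1]: det = old_det + (v - -2) * C_11
Cofactor C_11 = 3
Want det = 0: -12 + (v - -2) * 3 = 0
  (v - -2) = 12 / 3 = 4
  v = -2 + (4) = 2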